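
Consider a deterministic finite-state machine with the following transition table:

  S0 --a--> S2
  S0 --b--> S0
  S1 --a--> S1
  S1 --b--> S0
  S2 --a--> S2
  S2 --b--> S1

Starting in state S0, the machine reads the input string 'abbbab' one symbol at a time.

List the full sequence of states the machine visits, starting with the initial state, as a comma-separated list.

Start: S0
  read 'a': S0 --a--> S2
  read 'b': S2 --b--> S1
  read 'b': S1 --b--> S0
  read 'b': S0 --b--> S0
  read 'a': S0 --a--> S2
  read 'b': S2 --b--> S1

Answer: S0, S2, S1, S0, S0, S2, S1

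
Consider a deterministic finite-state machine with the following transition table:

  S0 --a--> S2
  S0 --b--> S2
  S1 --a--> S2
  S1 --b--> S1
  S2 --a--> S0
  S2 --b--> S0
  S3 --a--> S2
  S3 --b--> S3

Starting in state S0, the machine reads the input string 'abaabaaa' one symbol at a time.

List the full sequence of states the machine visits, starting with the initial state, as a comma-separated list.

Start: S0
  read 'a': S0 --a--> S2
  read 'b': S2 --b--> S0
  read 'a': S0 --a--> S2
  read 'a': S2 --a--> S0
  read 'b': S0 --b--> S2
  read 'a': S2 --a--> S0
  read 'a': S0 --a--> S2
  read 'a': S2 --a--> S0

Answer: S0, S2, S0, S2, S0, S2, S0, S2, S0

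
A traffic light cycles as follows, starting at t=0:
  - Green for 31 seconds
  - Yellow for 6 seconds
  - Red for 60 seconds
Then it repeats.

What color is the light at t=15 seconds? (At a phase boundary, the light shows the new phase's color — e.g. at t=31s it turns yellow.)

Cycle length = 31 + 6 + 60 = 97s
t = 15, phase_t = 15 mod 97 = 15
15 < 31 (green end) → GREEN

Answer: green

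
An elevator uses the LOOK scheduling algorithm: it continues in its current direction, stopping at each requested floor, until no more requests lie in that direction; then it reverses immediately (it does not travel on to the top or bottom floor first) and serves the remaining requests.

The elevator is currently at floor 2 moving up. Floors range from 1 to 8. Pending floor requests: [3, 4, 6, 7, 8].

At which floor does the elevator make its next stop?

Answer: 3

Derivation:
Current floor: 2, direction: up
Requests above: [3, 4, 6, 7, 8]
Requests below: []
Moving up and requests lie above → nearest above is min([3, 4, 6, 7, 8]) = 3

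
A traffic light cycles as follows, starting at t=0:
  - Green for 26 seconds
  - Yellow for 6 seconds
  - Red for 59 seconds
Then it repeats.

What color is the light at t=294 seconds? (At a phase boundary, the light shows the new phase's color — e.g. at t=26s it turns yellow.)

Answer: green

Derivation:
Cycle length = 26 + 6 + 59 = 91s
t = 294, phase_t = 294 mod 91 = 21
21 < 26 (green end) → GREEN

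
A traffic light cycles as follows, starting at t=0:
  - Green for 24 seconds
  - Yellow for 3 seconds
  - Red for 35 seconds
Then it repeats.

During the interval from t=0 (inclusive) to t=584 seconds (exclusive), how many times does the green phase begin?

Answer: 10

Derivation:
Cycle = 24+3+35 = 62s
green phase starts at t = k*62 + 0 for k=0,1,2,...
Need k*62+0 < 584 → k < 9.419
k ∈ {0, ..., 9} → 10 starts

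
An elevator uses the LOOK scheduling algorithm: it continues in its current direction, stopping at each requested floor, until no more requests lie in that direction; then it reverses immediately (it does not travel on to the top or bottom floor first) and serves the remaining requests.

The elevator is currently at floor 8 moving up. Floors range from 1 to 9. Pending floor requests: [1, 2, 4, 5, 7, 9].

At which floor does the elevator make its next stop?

Answer: 9

Derivation:
Current floor: 8, direction: up
Requests above: [9]
Requests below: [1, 2, 4, 5, 7]
Moving up and requests lie above → nearest above is min([9]) = 9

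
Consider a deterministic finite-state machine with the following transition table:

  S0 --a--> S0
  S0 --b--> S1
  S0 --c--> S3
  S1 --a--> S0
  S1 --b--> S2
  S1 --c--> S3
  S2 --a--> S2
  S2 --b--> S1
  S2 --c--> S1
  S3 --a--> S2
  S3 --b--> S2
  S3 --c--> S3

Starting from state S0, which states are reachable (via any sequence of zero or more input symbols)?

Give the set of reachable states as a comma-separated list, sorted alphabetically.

BFS from S0:
  visit S0: S0--a-->S0 (seen), S0--b-->S1 (new), S0--c-->S3 (new)
  visit S1: S1--a-->S0 (seen), S1--b-->S2 (new), S1--c-->S3 (seen)
  visit S3: S3--a-->S2 (seen), S3--b-->S2 (seen), S3--c-->S3 (seen)
  visit S2: S2--a-->S2 (seen), S2--b-->S1 (seen), S2--c-->S1 (seen)

Answer: S0, S1, S2, S3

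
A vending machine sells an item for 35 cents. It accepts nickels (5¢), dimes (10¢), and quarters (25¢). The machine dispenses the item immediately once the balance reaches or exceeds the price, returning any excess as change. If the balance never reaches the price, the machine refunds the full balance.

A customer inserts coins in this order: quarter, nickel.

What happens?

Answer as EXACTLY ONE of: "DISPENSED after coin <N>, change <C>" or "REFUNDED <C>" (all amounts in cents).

Price: 35¢
Coin 1 (quarter, 25¢): balance = 25¢
Coin 2 (nickel, 5¢): balance = 30¢
All coins inserted, balance 30¢ < price 35¢ → REFUND 30¢

Answer: REFUNDED 30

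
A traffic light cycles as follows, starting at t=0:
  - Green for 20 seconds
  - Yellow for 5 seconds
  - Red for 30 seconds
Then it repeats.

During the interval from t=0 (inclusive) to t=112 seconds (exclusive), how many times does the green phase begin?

Answer: 3

Derivation:
Cycle = 20+5+30 = 55s
green phase starts at t = k*55 + 0 for k=0,1,2,...
Need k*55+0 < 112 → k < 2.036
k ∈ {0, ..., 2} → 3 starts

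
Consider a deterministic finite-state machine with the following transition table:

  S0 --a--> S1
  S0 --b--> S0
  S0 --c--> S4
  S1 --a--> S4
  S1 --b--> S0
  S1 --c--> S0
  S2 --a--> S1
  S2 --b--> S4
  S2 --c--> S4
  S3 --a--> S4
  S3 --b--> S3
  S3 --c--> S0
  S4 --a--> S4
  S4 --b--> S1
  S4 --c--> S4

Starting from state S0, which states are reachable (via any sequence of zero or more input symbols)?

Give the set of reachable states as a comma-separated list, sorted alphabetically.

BFS from S0:
  visit S0: S0--a-->S1 (new), S0--b-->S0 (seen), S0--c-->S4 (new)
  visit S1: S1--a-->S4 (seen), S1--b-->S0 (seen), S1--c-->S0 (seen)
  visit S4: S4--a-->S4 (seen), S4--b-->S1 (seen), S4--c-->S4 (seen)

Answer: S0, S1, S4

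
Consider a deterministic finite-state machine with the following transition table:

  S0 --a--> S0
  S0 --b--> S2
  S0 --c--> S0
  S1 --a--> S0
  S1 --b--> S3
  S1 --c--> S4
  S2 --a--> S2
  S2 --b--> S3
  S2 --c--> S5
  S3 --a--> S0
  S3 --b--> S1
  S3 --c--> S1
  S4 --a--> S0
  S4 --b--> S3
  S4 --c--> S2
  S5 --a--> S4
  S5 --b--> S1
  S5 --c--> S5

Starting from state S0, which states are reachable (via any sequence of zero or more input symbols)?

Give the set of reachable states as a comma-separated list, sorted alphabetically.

Answer: S0, S1, S2, S3, S4, S5

Derivation:
BFS from S0:
  visit S0: S0--a-->S0 (seen), S0--b-->S2 (new), S0--c-->S0 (seen)
  visit S2: S2--a-->S2 (seen), S2--b-->S3 (new), S2--c-->S5 (new)
  visit S3: S3--a-->S0 (seen), S3--b-->S1 (new), S3--c-->S1 (seen)
  visit S5: S5--a-->S4 (new), S5--b-->S1 (seen), S5--c-->S5 (seen)
  visit S1: S1--a-->S0 (seen), S1--b-->S3 (seen), S1--c-->S4 (seen)
  visit S4: S4--a-->S0 (seen), S4--b-->S3 (seen), S4--c-->S2 (seen)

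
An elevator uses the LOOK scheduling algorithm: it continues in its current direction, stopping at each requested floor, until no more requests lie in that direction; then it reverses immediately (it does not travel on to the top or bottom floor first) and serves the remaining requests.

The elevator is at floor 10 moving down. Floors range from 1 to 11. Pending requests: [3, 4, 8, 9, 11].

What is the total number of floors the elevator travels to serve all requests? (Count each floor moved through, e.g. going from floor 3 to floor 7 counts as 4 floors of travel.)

Start at floor 10 moving down, LOOK stop order: [9, 8, 4, 3, 11]
  10 → 9: |9-10| = 1, total = 1
  9 → 8: |8-9| = 1, total = 2
  8 → 4: |4-8| = 4, total = 6
  4 → 3: |3-4| = 1, total = 7
  3 → 11: |11-3| = 8, total = 15

Answer: 15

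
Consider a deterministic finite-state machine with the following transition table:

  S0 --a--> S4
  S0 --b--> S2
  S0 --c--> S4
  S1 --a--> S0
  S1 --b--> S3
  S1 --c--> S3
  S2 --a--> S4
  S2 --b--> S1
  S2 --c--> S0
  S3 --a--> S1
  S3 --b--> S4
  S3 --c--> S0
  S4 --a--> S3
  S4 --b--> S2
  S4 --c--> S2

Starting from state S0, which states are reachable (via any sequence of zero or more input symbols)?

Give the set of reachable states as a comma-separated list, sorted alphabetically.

BFS from S0:
  visit S0: S0--a-->S4 (new), S0--b-->S2 (new), S0--c-->S4 (seen)
  visit S4: S4--a-->S3 (new), S4--b-->S2 (seen), S4--c-->S2 (seen)
  visit S2: S2--a-->S4 (seen), S2--b-->S1 (new), S2--c-->S0 (seen)
  visit S3: S3--a-->S1 (seen), S3--b-->S4 (seen), S3--c-->S0 (seen)
  visit S1: S1--a-->S0 (seen), S1--b-->S3 (seen), S1--c-->S3 (seen)

Answer: S0, S1, S2, S3, S4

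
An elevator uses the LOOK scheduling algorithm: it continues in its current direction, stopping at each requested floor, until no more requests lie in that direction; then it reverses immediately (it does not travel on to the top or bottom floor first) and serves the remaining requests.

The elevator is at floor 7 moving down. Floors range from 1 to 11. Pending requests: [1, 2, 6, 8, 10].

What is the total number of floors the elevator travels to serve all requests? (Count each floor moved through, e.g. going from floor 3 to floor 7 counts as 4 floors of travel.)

Start at floor 7 moving down, LOOK stop order: [6, 2, 1, 8, 10]
  7 → 6: |6-7| = 1, total = 1
  6 → 2: |2-6| = 4, total = 5
  2 → 1: |1-2| = 1, total = 6
  1 → 8: |8-1| = 7, total = 13
  8 → 10: |10-8| = 2, total = 15

Answer: 15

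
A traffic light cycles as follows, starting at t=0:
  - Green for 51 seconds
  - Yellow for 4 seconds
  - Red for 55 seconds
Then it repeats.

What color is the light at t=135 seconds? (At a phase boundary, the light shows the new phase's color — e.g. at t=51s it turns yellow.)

Answer: green

Derivation:
Cycle length = 51 + 4 + 55 = 110s
t = 135, phase_t = 135 mod 110 = 25
25 < 51 (green end) → GREEN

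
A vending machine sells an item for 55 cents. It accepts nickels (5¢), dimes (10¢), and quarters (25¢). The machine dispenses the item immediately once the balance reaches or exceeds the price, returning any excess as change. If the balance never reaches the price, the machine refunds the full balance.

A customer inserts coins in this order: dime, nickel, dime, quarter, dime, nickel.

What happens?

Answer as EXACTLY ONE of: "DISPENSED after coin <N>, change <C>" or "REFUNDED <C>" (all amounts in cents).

Answer: DISPENSED after coin 5, change 5

Derivation:
Price: 55¢
Coin 1 (dime, 10¢): balance = 10¢
Coin 2 (nickel, 5¢): balance = 15¢
Coin 3 (dime, 10¢): balance = 25¢
Coin 4 (quarter, 25¢): balance = 50¢
Coin 5 (dime, 10¢): balance = 60¢
  → balance >= price → DISPENSE, change = 60 - 55 = 5¢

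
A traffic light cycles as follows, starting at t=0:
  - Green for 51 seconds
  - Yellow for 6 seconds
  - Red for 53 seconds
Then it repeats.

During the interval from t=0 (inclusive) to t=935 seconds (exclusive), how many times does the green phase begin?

Cycle = 51+6+53 = 110s
green phase starts at t = k*110 + 0 for k=0,1,2,...
Need k*110+0 < 935 → k < 8.500
k ∈ {0, ..., 8} → 9 starts

Answer: 9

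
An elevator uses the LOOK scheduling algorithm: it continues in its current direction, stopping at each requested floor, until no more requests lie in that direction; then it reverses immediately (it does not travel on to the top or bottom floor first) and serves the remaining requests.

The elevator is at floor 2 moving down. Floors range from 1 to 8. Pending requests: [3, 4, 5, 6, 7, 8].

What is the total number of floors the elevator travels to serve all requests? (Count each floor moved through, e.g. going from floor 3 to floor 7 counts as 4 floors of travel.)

Answer: 6

Derivation:
Start at floor 2 moving down, LOOK stop order: [3, 4, 5, 6, 7, 8]
  2 → 3: |3-2| = 1, total = 1
  3 → 4: |4-3| = 1, total = 2
  4 → 5: |5-4| = 1, total = 3
  5 → 6: |6-5| = 1, total = 4
  6 → 7: |7-6| = 1, total = 5
  7 → 8: |8-7| = 1, total = 6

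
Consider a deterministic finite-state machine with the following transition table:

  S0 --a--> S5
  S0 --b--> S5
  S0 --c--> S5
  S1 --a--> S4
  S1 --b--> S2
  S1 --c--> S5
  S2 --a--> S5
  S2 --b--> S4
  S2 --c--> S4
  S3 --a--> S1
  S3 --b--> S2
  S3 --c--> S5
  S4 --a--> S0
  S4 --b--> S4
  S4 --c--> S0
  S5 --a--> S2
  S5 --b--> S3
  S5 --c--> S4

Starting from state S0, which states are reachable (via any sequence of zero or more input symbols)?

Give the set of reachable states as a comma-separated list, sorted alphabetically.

Answer: S0, S1, S2, S3, S4, S5

Derivation:
BFS from S0:
  visit S0: S0--a-->S5 (new), S0--b-->S5 (seen), S0--c-->S5 (seen)
  visit S5: S5--a-->S2 (new), S5--b-->S3 (new), S5--c-->S4 (new)
  visit S2: S2--a-->S5 (seen), S2--b-->S4 (seen), S2--c-->S4 (seen)
  visit S3: S3--a-->S1 (new), S3--b-->S2 (seen), S3--c-->S5 (seen)
  visit S4: S4--a-->S0 (seen), S4--b-->S4 (seen), S4--c-->S0 (seen)
  visit S1: S1--a-->S4 (seen), S1--b-->S2 (seen), S1--c-->S5 (seen)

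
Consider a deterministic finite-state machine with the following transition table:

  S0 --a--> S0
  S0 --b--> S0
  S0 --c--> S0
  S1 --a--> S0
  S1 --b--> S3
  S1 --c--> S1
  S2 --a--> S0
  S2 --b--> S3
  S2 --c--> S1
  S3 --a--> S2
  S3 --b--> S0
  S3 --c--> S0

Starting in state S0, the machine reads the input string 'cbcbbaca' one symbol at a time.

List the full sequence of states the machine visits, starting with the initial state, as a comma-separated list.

Start: S0
  read 'c': S0 --c--> S0
  read 'b': S0 --b--> S0
  read 'c': S0 --c--> S0
  read 'b': S0 --b--> S0
  read 'b': S0 --b--> S0
  read 'a': S0 --a--> S0
  read 'c': S0 --c--> S0
  read 'a': S0 --a--> S0

Answer: S0, S0, S0, S0, S0, S0, S0, S0, S0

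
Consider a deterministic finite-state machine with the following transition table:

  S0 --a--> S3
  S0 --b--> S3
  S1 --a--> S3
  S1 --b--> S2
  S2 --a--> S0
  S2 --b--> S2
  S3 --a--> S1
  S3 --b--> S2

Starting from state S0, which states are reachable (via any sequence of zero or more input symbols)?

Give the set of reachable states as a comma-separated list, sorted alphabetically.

Answer: S0, S1, S2, S3

Derivation:
BFS from S0:
  visit S0: S0--a-->S3 (new), S0--b-->S3 (seen)
  visit S3: S3--a-->S1 (new), S3--b-->S2 (new)
  visit S1: S1--a-->S3 (seen), S1--b-->S2 (seen)
  visit S2: S2--a-->S0 (seen), S2--b-->S2 (seen)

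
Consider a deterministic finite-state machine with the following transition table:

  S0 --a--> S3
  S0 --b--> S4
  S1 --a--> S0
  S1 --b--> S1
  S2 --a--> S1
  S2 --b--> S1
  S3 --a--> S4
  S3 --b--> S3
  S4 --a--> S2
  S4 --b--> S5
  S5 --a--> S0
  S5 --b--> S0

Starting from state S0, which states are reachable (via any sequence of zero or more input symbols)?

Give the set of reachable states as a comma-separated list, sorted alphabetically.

Answer: S0, S1, S2, S3, S4, S5

Derivation:
BFS from S0:
  visit S0: S0--a-->S3 (new), S0--b-->S4 (new)
  visit S3: S3--a-->S4 (seen), S3--b-->S3 (seen)
  visit S4: S4--a-->S2 (new), S4--b-->S5 (new)
  visit S2: S2--a-->S1 (new), S2--b-->S1 (seen)
  visit S5: S5--a-->S0 (seen), S5--b-->S0 (seen)
  visit S1: S1--a-->S0 (seen), S1--b-->S1 (seen)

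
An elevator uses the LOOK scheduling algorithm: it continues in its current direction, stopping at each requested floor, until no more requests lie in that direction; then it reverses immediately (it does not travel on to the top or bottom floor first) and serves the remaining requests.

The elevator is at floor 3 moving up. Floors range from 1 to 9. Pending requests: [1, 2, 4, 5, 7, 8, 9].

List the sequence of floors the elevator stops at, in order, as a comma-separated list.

Current: 3, moving UP
Serve above first (ascending): [4, 5, 7, 8, 9]
Then reverse, serve below (descending): [2, 1]

Answer: 4, 5, 7, 8, 9, 2, 1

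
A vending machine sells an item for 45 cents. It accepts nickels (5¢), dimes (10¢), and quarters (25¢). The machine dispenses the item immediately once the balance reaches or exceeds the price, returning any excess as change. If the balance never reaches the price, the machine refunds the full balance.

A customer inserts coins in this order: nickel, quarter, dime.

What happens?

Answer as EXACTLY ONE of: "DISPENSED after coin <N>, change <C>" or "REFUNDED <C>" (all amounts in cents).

Answer: REFUNDED 40

Derivation:
Price: 45¢
Coin 1 (nickel, 5¢): balance = 5¢
Coin 2 (quarter, 25¢): balance = 30¢
Coin 3 (dime, 10¢): balance = 40¢
All coins inserted, balance 40¢ < price 45¢ → REFUND 40¢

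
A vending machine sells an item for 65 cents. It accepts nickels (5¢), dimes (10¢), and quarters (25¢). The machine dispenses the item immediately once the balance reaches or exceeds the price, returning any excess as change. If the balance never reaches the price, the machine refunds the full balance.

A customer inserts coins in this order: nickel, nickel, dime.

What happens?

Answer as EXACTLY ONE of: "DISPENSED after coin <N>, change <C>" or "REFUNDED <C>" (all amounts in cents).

Answer: REFUNDED 20

Derivation:
Price: 65¢
Coin 1 (nickel, 5¢): balance = 5¢
Coin 2 (nickel, 5¢): balance = 10¢
Coin 3 (dime, 10¢): balance = 20¢
All coins inserted, balance 20¢ < price 65¢ → REFUND 20¢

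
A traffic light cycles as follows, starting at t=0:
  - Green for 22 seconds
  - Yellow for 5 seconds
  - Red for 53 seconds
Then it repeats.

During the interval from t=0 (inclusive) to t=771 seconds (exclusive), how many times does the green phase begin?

Cycle = 22+5+53 = 80s
green phase starts at t = k*80 + 0 for k=0,1,2,...
Need k*80+0 < 771 → k < 9.637
k ∈ {0, ..., 9} → 10 starts

Answer: 10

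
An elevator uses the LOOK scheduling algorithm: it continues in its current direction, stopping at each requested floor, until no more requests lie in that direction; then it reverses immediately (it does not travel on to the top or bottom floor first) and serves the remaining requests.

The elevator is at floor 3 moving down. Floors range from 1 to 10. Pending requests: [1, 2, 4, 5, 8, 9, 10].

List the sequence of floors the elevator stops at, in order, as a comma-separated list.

Current: 3, moving DOWN
Serve below first (descending): [2, 1]
Then reverse, serve above (ascending): [4, 5, 8, 9, 10]

Answer: 2, 1, 4, 5, 8, 9, 10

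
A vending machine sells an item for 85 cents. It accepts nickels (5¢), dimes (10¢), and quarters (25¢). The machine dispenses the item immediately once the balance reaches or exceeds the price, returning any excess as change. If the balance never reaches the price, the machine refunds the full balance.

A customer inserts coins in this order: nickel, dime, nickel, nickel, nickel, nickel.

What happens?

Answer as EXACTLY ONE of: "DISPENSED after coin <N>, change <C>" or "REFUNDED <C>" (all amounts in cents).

Answer: REFUNDED 35

Derivation:
Price: 85¢
Coin 1 (nickel, 5¢): balance = 5¢
Coin 2 (dime, 10¢): balance = 15¢
Coin 3 (nickel, 5¢): balance = 20¢
Coin 4 (nickel, 5¢): balance = 25¢
Coin 5 (nickel, 5¢): balance = 30¢
Coin 6 (nickel, 5¢): balance = 35¢
All coins inserted, balance 35¢ < price 85¢ → REFUND 35¢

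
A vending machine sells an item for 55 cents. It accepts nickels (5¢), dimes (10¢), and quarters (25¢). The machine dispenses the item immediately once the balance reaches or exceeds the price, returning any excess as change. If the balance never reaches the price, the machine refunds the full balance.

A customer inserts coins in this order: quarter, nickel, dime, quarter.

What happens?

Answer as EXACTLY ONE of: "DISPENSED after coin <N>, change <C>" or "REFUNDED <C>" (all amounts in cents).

Price: 55¢
Coin 1 (quarter, 25¢): balance = 25¢
Coin 2 (nickel, 5¢): balance = 30¢
Coin 3 (dime, 10¢): balance = 40¢
Coin 4 (quarter, 25¢): balance = 65¢
  → balance >= price → DISPENSE, change = 65 - 55 = 10¢

Answer: DISPENSED after coin 4, change 10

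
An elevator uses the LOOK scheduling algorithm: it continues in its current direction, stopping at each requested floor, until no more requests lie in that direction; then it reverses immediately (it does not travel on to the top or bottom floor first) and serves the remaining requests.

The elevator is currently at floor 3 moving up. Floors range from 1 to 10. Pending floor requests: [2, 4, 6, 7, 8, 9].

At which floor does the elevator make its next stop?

Current floor: 3, direction: up
Requests above: [4, 6, 7, 8, 9]
Requests below: [2]
Moving up and requests lie above → nearest above is min([4, 6, 7, 8, 9]) = 4

Answer: 4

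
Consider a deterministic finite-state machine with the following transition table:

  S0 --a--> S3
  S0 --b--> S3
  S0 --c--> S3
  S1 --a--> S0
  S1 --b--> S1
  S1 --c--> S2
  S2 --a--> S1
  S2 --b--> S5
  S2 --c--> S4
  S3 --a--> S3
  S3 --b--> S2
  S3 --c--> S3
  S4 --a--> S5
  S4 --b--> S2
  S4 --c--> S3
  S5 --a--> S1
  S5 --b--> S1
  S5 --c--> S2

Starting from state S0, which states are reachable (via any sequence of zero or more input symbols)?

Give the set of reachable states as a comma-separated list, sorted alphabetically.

Answer: S0, S1, S2, S3, S4, S5

Derivation:
BFS from S0:
  visit S0: S0--a-->S3 (new), S0--b-->S3 (seen), S0--c-->S3 (seen)
  visit S3: S3--a-->S3 (seen), S3--b-->S2 (new), S3--c-->S3 (seen)
  visit S2: S2--a-->S1 (new), S2--b-->S5 (new), S2--c-->S4 (new)
  visit S1: S1--a-->S0 (seen), S1--b-->S1 (seen), S1--c-->S2 (seen)
  visit S5: S5--a-->S1 (seen), S5--b-->S1 (seen), S5--c-->S2 (seen)
  visit S4: S4--a-->S5 (seen), S4--b-->S2 (seen), S4--c-->S3 (seen)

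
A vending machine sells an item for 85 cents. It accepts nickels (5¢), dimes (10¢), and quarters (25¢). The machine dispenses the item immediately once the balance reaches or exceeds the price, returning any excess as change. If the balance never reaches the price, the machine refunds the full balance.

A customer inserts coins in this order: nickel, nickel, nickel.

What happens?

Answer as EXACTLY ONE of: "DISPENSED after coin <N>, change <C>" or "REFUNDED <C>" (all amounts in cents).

Price: 85¢
Coin 1 (nickel, 5¢): balance = 5¢
Coin 2 (nickel, 5¢): balance = 10¢
Coin 3 (nickel, 5¢): balance = 15¢
All coins inserted, balance 15¢ < price 85¢ → REFUND 15¢

Answer: REFUNDED 15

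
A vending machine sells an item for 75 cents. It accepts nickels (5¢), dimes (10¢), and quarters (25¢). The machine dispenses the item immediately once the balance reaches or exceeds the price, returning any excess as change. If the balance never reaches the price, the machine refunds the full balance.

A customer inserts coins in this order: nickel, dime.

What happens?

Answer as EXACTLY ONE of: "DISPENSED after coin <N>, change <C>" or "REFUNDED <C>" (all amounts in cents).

Answer: REFUNDED 15

Derivation:
Price: 75¢
Coin 1 (nickel, 5¢): balance = 5¢
Coin 2 (dime, 10¢): balance = 15¢
All coins inserted, balance 15¢ < price 75¢ → REFUND 15¢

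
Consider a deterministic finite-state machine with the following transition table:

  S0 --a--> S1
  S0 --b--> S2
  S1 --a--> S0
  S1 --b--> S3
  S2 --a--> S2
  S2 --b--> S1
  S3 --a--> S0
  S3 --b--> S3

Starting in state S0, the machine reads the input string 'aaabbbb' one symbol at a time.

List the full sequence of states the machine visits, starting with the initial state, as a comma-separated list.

Answer: S0, S1, S0, S1, S3, S3, S3, S3

Derivation:
Start: S0
  read 'a': S0 --a--> S1
  read 'a': S1 --a--> S0
  read 'a': S0 --a--> S1
  read 'b': S1 --b--> S3
  read 'b': S3 --b--> S3
  read 'b': S3 --b--> S3
  read 'b': S3 --b--> S3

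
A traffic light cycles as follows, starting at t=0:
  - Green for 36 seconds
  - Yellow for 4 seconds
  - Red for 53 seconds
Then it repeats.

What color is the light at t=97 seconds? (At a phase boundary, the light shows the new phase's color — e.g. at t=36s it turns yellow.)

Cycle length = 36 + 4 + 53 = 93s
t = 97, phase_t = 97 mod 93 = 4
4 < 36 (green end) → GREEN

Answer: green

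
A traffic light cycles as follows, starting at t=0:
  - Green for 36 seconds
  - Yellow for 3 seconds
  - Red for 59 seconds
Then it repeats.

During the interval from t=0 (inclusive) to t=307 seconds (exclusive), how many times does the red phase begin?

Cycle = 36+3+59 = 98s
red phase starts at t = k*98 + 39 for k=0,1,2,...
Need k*98+39 < 307 → k < 2.735
k ∈ {0, ..., 2} → 3 starts

Answer: 3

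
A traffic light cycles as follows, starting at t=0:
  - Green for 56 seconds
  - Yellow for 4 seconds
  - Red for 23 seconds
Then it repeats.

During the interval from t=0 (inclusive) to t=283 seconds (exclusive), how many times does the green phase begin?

Answer: 4

Derivation:
Cycle = 56+4+23 = 83s
green phase starts at t = k*83 + 0 for k=0,1,2,...
Need k*83+0 < 283 → k < 3.410
k ∈ {0, ..., 3} → 4 starts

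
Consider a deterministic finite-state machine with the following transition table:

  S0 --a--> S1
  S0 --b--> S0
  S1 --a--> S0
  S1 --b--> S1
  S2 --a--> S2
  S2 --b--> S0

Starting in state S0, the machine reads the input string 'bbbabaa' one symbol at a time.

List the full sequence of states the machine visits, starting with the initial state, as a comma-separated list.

Answer: S0, S0, S0, S0, S1, S1, S0, S1

Derivation:
Start: S0
  read 'b': S0 --b--> S0
  read 'b': S0 --b--> S0
  read 'b': S0 --b--> S0
  read 'a': S0 --a--> S1
  read 'b': S1 --b--> S1
  read 'a': S1 --a--> S0
  read 'a': S0 --a--> S1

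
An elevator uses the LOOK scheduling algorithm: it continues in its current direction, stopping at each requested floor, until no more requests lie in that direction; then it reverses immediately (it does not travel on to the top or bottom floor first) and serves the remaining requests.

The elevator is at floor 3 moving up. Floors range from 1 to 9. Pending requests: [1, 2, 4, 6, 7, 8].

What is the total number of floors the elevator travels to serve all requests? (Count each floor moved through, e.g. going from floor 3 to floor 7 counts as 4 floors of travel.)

Start at floor 3 moving up, LOOK stop order: [4, 6, 7, 8, 2, 1]
  3 → 4: |4-3| = 1, total = 1
  4 → 6: |6-4| = 2, total = 3
  6 → 7: |7-6| = 1, total = 4
  7 → 8: |8-7| = 1, total = 5
  8 → 2: |2-8| = 6, total = 11
  2 → 1: |1-2| = 1, total = 12

Answer: 12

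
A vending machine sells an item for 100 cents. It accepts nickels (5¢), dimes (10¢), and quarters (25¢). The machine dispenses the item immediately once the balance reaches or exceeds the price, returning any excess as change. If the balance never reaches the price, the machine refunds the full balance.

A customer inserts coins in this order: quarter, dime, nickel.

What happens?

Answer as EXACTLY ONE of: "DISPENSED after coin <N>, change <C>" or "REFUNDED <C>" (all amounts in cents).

Price: 100¢
Coin 1 (quarter, 25¢): balance = 25¢
Coin 2 (dime, 10¢): balance = 35¢
Coin 3 (nickel, 5¢): balance = 40¢
All coins inserted, balance 40¢ < price 100¢ → REFUND 40¢

Answer: REFUNDED 40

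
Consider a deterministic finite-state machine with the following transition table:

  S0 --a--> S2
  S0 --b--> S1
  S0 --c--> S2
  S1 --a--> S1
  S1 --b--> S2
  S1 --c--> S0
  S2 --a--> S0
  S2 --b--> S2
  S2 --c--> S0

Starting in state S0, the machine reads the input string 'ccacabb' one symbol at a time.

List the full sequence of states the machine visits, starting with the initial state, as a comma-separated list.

Start: S0
  read 'c': S0 --c--> S2
  read 'c': S2 --c--> S0
  read 'a': S0 --a--> S2
  read 'c': S2 --c--> S0
  read 'a': S0 --a--> S2
  read 'b': S2 --b--> S2
  read 'b': S2 --b--> S2

Answer: S0, S2, S0, S2, S0, S2, S2, S2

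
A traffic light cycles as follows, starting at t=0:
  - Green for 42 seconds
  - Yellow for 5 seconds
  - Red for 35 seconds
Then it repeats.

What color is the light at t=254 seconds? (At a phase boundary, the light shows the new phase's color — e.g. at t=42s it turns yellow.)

Answer: green

Derivation:
Cycle length = 42 + 5 + 35 = 82s
t = 254, phase_t = 254 mod 82 = 8
8 < 42 (green end) → GREEN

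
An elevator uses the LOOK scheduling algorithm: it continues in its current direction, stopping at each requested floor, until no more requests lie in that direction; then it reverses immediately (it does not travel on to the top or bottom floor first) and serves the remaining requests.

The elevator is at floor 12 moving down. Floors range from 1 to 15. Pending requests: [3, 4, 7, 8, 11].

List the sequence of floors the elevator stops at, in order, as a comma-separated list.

Current: 12, moving DOWN
Serve below first (descending): [11, 8, 7, 4, 3]
Then reverse, serve above (ascending): []

Answer: 11, 8, 7, 4, 3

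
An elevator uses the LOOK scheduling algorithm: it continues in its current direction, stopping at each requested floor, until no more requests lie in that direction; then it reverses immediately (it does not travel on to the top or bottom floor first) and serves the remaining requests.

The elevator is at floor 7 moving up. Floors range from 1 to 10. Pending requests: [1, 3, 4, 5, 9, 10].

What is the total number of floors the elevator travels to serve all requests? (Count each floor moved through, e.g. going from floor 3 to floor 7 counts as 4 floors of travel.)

Start at floor 7 moving up, LOOK stop order: [9, 10, 5, 4, 3, 1]
  7 → 9: |9-7| = 2, total = 2
  9 → 10: |10-9| = 1, total = 3
  10 → 5: |5-10| = 5, total = 8
  5 → 4: |4-5| = 1, total = 9
  4 → 3: |3-4| = 1, total = 10
  3 → 1: |1-3| = 2, total = 12

Answer: 12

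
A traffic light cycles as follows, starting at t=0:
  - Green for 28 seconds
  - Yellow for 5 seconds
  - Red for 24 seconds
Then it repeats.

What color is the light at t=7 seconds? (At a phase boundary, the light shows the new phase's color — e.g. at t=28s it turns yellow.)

Cycle length = 28 + 5 + 24 = 57s
t = 7, phase_t = 7 mod 57 = 7
7 < 28 (green end) → GREEN

Answer: green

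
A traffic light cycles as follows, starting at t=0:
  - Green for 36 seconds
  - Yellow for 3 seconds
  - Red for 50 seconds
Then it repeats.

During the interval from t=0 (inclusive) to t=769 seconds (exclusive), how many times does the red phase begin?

Answer: 9

Derivation:
Cycle = 36+3+50 = 89s
red phase starts at t = k*89 + 39 for k=0,1,2,...
Need k*89+39 < 769 → k < 8.202
k ∈ {0, ..., 8} → 9 starts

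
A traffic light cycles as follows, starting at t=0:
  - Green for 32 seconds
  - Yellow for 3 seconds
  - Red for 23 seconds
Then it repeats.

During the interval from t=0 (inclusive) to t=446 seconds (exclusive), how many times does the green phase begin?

Cycle = 32+3+23 = 58s
green phase starts at t = k*58 + 0 for k=0,1,2,...
Need k*58+0 < 446 → k < 7.690
k ∈ {0, ..., 7} → 8 starts

Answer: 8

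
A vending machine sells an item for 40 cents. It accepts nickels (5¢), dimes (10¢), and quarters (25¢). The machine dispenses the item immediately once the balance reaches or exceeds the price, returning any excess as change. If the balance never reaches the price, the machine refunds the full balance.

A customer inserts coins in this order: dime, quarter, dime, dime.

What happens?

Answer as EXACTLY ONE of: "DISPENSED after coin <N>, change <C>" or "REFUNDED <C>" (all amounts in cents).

Price: 40¢
Coin 1 (dime, 10¢): balance = 10¢
Coin 2 (quarter, 25¢): balance = 35¢
Coin 3 (dime, 10¢): balance = 45¢
  → balance >= price → DISPENSE, change = 45 - 40 = 5¢

Answer: DISPENSED after coin 3, change 5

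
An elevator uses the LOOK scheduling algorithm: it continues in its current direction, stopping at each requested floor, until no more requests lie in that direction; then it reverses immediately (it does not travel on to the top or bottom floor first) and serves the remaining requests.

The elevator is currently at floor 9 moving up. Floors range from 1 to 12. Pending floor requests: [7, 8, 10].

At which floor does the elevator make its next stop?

Answer: 10

Derivation:
Current floor: 9, direction: up
Requests above: [10]
Requests below: [7, 8]
Moving up and requests lie above → nearest above is min([10]) = 10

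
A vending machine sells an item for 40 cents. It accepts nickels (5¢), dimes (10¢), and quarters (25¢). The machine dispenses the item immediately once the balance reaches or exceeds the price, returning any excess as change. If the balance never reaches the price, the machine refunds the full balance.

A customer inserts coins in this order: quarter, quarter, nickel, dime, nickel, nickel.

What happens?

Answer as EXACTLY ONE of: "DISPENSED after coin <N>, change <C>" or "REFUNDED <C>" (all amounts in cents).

Answer: DISPENSED after coin 2, change 10

Derivation:
Price: 40¢
Coin 1 (quarter, 25¢): balance = 25¢
Coin 2 (quarter, 25¢): balance = 50¢
  → balance >= price → DISPENSE, change = 50 - 40 = 10¢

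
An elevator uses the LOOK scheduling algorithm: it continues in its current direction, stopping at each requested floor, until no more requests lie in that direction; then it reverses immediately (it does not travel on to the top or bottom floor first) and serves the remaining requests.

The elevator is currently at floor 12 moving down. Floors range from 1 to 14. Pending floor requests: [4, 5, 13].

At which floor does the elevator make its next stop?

Answer: 5

Derivation:
Current floor: 12, direction: down
Requests above: [13]
Requests below: [4, 5]
Moving down and requests lie below → nearest below is max([4, 5]) = 5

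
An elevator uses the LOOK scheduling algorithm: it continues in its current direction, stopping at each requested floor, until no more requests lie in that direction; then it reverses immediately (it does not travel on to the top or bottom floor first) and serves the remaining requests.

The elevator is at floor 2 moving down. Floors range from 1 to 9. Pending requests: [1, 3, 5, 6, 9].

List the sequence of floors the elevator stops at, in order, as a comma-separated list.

Current: 2, moving DOWN
Serve below first (descending): [1]
Then reverse, serve above (ascending): [3, 5, 6, 9]

Answer: 1, 3, 5, 6, 9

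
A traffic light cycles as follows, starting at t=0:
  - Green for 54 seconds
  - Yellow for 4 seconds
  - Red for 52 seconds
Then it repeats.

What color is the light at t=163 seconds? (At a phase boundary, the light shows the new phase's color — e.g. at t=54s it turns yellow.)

Answer: green

Derivation:
Cycle length = 54 + 4 + 52 = 110s
t = 163, phase_t = 163 mod 110 = 53
53 < 54 (green end) → GREEN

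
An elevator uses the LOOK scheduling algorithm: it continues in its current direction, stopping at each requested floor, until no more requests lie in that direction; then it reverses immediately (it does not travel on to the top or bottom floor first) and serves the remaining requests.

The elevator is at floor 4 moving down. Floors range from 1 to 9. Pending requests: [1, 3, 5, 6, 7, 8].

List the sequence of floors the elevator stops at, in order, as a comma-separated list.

Answer: 3, 1, 5, 6, 7, 8

Derivation:
Current: 4, moving DOWN
Serve below first (descending): [3, 1]
Then reverse, serve above (ascending): [5, 6, 7, 8]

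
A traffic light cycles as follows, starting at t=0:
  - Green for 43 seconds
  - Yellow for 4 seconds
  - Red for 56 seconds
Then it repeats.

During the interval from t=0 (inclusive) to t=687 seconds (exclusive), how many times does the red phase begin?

Cycle = 43+4+56 = 103s
red phase starts at t = k*103 + 47 for k=0,1,2,...
Need k*103+47 < 687 → k < 6.214
k ∈ {0, ..., 6} → 7 starts

Answer: 7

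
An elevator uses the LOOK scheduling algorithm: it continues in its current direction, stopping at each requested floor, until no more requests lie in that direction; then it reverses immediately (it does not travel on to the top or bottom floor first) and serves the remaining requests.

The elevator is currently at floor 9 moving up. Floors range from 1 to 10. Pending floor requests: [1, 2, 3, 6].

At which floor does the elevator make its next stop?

Answer: 6

Derivation:
Current floor: 9, direction: up
Requests above: []
Requests below: [1, 2, 3, 6]
Moving up but no requests above → reverse; nearest below is max([1, 2, 3, 6]) = 6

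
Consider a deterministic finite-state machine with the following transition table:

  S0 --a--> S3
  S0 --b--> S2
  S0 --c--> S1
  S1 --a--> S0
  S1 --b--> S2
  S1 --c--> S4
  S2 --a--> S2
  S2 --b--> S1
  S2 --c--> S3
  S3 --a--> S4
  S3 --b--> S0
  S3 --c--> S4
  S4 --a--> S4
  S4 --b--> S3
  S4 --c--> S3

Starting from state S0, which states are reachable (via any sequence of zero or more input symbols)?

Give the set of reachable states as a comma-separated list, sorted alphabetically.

BFS from S0:
  visit S0: S0--a-->S3 (new), S0--b-->S2 (new), S0--c-->S1 (new)
  visit S3: S3--a-->S4 (new), S3--b-->S0 (seen), S3--c-->S4 (seen)
  visit S2: S2--a-->S2 (seen), S2--b-->S1 (seen), S2--c-->S3 (seen)
  visit S1: S1--a-->S0 (seen), S1--b-->S2 (seen), S1--c-->S4 (seen)
  visit S4: S4--a-->S4 (seen), S4--b-->S3 (seen), S4--c-->S3 (seen)

Answer: S0, S1, S2, S3, S4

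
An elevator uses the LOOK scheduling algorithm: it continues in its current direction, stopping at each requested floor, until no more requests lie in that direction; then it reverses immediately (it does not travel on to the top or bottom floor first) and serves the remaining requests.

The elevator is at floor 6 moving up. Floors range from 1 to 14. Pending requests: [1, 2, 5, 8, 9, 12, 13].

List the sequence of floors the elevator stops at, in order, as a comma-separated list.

Current: 6, moving UP
Serve above first (ascending): [8, 9, 12, 13]
Then reverse, serve below (descending): [5, 2, 1]

Answer: 8, 9, 12, 13, 5, 2, 1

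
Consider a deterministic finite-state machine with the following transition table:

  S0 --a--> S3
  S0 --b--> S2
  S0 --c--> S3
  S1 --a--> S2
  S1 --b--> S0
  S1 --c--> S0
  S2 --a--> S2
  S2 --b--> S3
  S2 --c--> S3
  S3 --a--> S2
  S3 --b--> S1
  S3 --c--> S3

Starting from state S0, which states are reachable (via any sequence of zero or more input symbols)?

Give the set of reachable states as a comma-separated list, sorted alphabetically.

Answer: S0, S1, S2, S3

Derivation:
BFS from S0:
  visit S0: S0--a-->S3 (new), S0--b-->S2 (new), S0--c-->S3 (seen)
  visit S3: S3--a-->S2 (seen), S3--b-->S1 (new), S3--c-->S3 (seen)
  visit S2: S2--a-->S2 (seen), S2--b-->S3 (seen), S2--c-->S3 (seen)
  visit S1: S1--a-->S2 (seen), S1--b-->S0 (seen), S1--c-->S0 (seen)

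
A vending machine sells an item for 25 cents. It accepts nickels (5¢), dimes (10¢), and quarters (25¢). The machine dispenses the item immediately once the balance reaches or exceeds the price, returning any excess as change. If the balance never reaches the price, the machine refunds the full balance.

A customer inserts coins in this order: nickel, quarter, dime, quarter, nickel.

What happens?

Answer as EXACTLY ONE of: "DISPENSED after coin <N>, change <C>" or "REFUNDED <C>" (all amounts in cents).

Price: 25¢
Coin 1 (nickel, 5¢): balance = 5¢
Coin 2 (quarter, 25¢): balance = 30¢
  → balance >= price → DISPENSE, change = 30 - 25 = 5¢

Answer: DISPENSED after coin 2, change 5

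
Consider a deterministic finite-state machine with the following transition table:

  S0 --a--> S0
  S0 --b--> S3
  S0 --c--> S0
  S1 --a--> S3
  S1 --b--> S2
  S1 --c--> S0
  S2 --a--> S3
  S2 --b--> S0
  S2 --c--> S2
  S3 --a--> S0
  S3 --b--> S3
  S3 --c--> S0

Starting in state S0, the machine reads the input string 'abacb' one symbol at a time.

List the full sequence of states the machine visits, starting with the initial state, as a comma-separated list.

Start: S0
  read 'a': S0 --a--> S0
  read 'b': S0 --b--> S3
  read 'a': S3 --a--> S0
  read 'c': S0 --c--> S0
  read 'b': S0 --b--> S3

Answer: S0, S0, S3, S0, S0, S3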